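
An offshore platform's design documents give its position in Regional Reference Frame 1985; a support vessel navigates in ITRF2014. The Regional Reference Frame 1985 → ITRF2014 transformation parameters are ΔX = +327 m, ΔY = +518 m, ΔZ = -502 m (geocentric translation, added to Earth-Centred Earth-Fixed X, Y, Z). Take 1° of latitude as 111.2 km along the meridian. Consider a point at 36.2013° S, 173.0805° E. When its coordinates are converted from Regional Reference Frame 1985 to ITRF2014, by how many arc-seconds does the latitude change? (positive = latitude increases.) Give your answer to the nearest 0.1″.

Δφ = -18.1″

sin φ = -0.590624, cos φ = 0.806947, sin λ = 0.120475, cos λ = -0.992716.
North component: ΔN = −sin φ cos λ·ΔX − sin φ sin λ·ΔY + cos φ·ΔZ = −(-0.590624)(-0.992716)(327) − (-0.590624)(0.120475)(518) + (0.806947)(-502) = -559.96 m.
1° of latitude spans 111200 m, so Δφ = -559.96 / 111200 × 3600 = -18.128″.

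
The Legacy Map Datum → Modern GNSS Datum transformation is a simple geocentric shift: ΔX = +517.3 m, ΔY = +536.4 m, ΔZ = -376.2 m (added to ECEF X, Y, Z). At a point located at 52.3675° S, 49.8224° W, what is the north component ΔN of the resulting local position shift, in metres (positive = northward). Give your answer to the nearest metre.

ΔN = -290 m

At φ = -52.3675°, λ = -49.8224°: sin φ = -0.791943, cos φ = 0.610594, sin λ = -0.764048, cos λ = 0.645159.
ΔN = −sin φ cos λ·ΔX − sin φ sin λ·ΔY + cos φ·ΔZ = −(-0.791943)(0.645159)(517.3) − (-0.791943)(-0.764048)(536.4) + (0.610594)(-376.2) = -289.97 m.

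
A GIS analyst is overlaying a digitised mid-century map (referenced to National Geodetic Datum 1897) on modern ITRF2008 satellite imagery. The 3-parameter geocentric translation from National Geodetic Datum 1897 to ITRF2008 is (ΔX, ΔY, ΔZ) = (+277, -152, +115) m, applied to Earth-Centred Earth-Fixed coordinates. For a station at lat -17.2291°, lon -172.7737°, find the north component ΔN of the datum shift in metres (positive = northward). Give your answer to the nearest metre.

At φ = -17.2291°, λ = -172.7737°: sin φ = -0.296193, cos φ = 0.955128, sin λ = -0.125789, cos λ = -0.992057.
ΔN = −sin φ cos λ·ΔX − sin φ sin λ·ΔY + cos φ·ΔZ = −(-0.296193)(-0.992057)(277) − (-0.296193)(-0.125789)(-152) + (0.955128)(115) = 34.11 m.

ΔN = 34 m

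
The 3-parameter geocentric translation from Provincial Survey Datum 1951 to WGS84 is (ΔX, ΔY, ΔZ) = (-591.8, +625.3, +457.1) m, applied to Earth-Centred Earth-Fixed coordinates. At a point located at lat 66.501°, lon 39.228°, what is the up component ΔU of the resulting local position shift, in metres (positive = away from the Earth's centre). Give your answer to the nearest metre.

The local up (radial) axis is (cos φ cos λ, cos φ sin λ, sin φ), giving ΔU = -182.791 + 157.677 + 419.191 = 394.08 m.

ΔU = 394 m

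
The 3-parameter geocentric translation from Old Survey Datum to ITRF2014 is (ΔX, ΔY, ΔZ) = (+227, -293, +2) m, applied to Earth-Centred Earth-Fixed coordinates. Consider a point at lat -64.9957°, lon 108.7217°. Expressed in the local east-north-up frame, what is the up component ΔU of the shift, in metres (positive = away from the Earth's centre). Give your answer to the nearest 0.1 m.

The local up (radial) axis is (cos φ cos λ, cos φ sin λ, sin φ), giving ΔU = -30.797 − 117.294 − 1.813 = -149.90 m.

ΔU = -149.9 m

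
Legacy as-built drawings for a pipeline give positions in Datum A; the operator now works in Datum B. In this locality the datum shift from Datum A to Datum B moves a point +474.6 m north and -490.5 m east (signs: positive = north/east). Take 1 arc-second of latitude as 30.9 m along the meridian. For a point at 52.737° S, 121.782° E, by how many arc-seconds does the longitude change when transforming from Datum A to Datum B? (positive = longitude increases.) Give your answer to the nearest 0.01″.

Δλ = -26.22″

At latitude -52.737°, cos φ = 0.605475.
1″ of longitude at this latitude = 30.90 × cos φ = 18.7092 m, so Δλ = -490.5 / 18.7092 = -26.217″.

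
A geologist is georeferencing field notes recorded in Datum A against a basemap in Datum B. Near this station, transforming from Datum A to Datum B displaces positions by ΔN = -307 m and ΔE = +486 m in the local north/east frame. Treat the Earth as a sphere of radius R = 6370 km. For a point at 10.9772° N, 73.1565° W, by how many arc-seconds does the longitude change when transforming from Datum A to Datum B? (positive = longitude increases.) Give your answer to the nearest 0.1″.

At latitude 10.9772°, cos φ = 0.981703.
One radian of longitude at latitude φ spans R cos φ, so Δλ = ΔE / (R cos φ) = 486.0 / (6370000 × 0.981703) = 7.7717e-05 rad = 16.030″.

Δλ = 16.0″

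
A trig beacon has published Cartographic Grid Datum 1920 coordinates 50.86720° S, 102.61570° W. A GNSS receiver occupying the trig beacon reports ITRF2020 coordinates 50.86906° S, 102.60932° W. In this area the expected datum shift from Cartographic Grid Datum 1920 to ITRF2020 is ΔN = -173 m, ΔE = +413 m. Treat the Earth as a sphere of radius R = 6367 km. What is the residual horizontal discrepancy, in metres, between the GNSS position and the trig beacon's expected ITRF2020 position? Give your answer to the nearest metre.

48 m

Observed coordinate differences: Δφ = -0.00186°, Δλ = +0.00638°.
Converting to metres (1° lat = 111125 m, cos φ = 0.631120): observed ΔN = -206.7 m, observed ΔE = 447.5 m.
Subtracting the expected shift leaves a residual of -206.7 − (-173) = -33.7 m north and 447.5 − (413) = 34.5 m east.
Residual distance = √((-33.7)² + 34.5²) = 48.2 m.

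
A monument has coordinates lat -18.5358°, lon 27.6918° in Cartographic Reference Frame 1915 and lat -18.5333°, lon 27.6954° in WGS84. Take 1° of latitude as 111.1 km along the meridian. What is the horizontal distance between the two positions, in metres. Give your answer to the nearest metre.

470 m

Δφ = -18.5333° − -18.5358° = +0.0025°; Δλ = 27.6954° − 27.6918° = +0.0036°.
ΔN = Δφ × 111100 = 277.7 m; ΔE = Δλ × 111100 × cos(-18.5358°) = +0.0036 × 111100 × 0.948125 = 379.2 m.
Distance = √(ΔE² + ΔN²) = √(379.2² + 277.7²) = 470.0 m.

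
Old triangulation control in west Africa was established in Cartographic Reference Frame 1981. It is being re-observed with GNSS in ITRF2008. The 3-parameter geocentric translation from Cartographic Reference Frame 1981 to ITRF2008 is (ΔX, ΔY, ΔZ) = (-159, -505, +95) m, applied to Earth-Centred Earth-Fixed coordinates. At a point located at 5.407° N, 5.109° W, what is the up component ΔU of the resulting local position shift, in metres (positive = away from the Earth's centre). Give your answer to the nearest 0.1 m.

ΔU = -103.9 m

The local up (radial) axis is (cos φ cos λ, cos φ sin λ, sin φ), giving ΔU = -157.664 + 44.771 + 8.952 = -103.94 m.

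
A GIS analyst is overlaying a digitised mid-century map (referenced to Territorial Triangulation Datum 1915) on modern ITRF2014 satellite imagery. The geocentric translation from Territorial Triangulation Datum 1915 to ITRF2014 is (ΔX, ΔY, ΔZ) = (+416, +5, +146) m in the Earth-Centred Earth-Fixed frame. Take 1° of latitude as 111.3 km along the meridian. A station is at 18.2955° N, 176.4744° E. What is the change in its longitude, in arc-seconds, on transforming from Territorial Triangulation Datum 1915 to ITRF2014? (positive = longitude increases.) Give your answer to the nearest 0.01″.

Δλ = -1.04″

sin φ = 0.313918, cos φ = 0.949450, sin λ = 0.061495, cos λ = -0.998107.
East component: ΔE = −sin λ·ΔX + cos λ·ΔY = −(0.061495)(416) + (-0.998107)(5) = -30.57 m.
1° of latitude spans 111300 m; at latitude φ, 1° of longitude spans that × cos φ = 105673.8 m, so Δλ = -30.57 / 105673.8 × 3600 = -1.042″.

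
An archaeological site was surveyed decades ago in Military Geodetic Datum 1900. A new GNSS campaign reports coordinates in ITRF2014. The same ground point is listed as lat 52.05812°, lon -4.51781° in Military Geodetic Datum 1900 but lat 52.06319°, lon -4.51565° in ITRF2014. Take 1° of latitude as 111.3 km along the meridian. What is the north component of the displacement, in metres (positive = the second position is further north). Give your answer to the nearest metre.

ΔN = 564 m

Δφ = 52.06319° − 52.05812° = +0.00507°; Δλ = -4.51565° − -4.51781° = +0.00216°.
ΔN = Δφ × 111300 = 564.3 m; ΔE = Δλ × 111300 × cos(52.05812°) = +0.00216 × 111300 × 0.614862 = 147.8 m.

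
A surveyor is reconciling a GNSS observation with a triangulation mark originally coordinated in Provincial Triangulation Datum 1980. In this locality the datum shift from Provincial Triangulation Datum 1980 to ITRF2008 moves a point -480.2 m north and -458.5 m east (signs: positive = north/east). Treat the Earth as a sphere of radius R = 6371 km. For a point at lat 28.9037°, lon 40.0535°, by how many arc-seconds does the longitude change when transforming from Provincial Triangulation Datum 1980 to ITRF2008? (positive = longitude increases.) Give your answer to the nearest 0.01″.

At latitude 28.9037°, cos φ = 0.875433.
One radian of longitude at latitude φ spans R cos φ, so Δλ = ΔE / (R cos φ) = -458.5 / (6371000 × 0.875433) = -8.2207e-05 rad = -16.956″.

Δλ = -16.96″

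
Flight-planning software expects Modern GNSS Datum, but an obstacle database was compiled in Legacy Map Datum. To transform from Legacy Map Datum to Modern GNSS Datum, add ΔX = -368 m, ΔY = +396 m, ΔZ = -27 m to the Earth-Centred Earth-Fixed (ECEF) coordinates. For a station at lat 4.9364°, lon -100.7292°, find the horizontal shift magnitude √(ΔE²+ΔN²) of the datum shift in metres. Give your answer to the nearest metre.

At φ = 4.9364°, λ = -100.7292°: sin φ = 0.086050, cos φ = 0.996291, sin λ = -0.982518, cos λ = -0.186167.
ΔE = −sin λ·ΔX + cos λ·ΔY = −(-0.982518)·(-368) + (-0.186167)·(396) = -435.29 m.
ΔN = −sin φ cos λ·ΔX − sin φ sin λ·ΔY + cos φ·ΔZ = −(0.086050)(-0.186167)(-368) − (0.086050)(-0.982518)(396) + (0.996291)(-27) = 0.68 m.
Horizontal magnitude = √(ΔE² + ΔN²) = √((-435.29)² + 0.68²) = 435.29 m.

435 m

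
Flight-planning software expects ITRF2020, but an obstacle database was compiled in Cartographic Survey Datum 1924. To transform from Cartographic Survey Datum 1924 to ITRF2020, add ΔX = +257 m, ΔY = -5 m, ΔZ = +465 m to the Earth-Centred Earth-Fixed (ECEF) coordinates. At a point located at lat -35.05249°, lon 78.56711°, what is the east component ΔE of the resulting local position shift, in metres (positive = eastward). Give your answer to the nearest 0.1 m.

The local east axis at (φ, λ) is (−sin λ, cos λ, 0), so ΔE = −sin(78.56711°)·257 + cos(78.56711°)·(-5) = -252.89 m.

ΔE = -252.9 m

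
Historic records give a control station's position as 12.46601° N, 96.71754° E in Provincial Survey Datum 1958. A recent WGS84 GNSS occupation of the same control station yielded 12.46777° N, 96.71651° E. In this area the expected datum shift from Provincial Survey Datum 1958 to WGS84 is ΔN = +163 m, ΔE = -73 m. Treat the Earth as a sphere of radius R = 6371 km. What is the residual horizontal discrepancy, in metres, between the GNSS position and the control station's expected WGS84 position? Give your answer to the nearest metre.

Observed coordinate differences: Δφ = +0.00176°, Δλ = -0.00103°.
Converting to metres (1° lat = 111195 m, cos φ = 0.976424): observed ΔN = 195.7 m, observed ΔE = -111.8 m.
Subtracting the expected shift leaves a residual of 195.7 − (163) = 32.7 m north and -111.8 − (-73) = -38.8 m east.
Residual distance = √(32.7² + (-38.8)²) = 50.8 m.

51 m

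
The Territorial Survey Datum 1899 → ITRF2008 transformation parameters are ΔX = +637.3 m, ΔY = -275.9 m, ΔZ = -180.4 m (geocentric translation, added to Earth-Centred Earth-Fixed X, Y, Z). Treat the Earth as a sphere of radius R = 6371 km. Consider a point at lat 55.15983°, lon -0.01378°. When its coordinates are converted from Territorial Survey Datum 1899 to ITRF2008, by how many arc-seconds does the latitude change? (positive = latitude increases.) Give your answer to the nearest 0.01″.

sin φ = 0.820749, cos φ = 0.571289, sin λ = -0.000241, cos λ = 1.000000.
North component: ΔN = −sin φ cos λ·ΔX − sin φ sin λ·ΔY + cos φ·ΔZ = −(0.820749)(1.000000)(637.3) − (0.820749)(-0.000241)(-275.9) + (0.571289)(-180.4) = -626.18 m.
1° of latitude spans πR/180 = 111195 m, so Δφ = -626.18 / 111195 × 3600 = -20.273″.

Δφ = -20.27″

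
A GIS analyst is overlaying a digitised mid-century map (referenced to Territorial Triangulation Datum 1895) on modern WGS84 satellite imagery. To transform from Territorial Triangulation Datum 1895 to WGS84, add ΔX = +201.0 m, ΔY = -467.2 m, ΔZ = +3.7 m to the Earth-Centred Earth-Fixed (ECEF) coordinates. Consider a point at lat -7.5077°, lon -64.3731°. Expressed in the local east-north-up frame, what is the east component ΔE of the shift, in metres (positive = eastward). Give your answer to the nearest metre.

The local east axis at (φ, λ) is (−sin λ, cos λ, 0), so ΔE = −sin(-64.3731°)·201.0 + cos(-64.3731°)·(-467.2) = -20.84 m.

ΔE = -21 m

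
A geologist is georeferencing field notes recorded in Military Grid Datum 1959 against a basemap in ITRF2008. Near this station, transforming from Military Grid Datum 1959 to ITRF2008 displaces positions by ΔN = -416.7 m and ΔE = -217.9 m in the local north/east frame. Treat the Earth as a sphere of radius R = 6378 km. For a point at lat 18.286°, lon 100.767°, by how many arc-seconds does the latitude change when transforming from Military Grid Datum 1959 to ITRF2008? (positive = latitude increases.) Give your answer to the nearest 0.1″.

On a sphere of radius R, 1 rad of latitude = R, so Δφ = ΔN / R = -416.7 / 6378000 = -6.5334e-05 rad = -13.476″.

Δφ = -13.5″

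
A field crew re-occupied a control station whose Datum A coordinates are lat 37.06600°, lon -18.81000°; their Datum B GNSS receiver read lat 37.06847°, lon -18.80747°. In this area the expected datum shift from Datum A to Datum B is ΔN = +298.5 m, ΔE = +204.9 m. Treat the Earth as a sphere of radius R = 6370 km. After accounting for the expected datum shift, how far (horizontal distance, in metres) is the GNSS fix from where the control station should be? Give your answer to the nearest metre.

Observed coordinate differences: Δφ = +0.00247°, Δλ = +0.00253°.
Converting to metres (1° lat = 111177 m, cos φ = 0.797942): observed ΔN = 274.6 m, observed ΔE = 224.4 m.
Subtracting the expected shift leaves a residual of 274.6 − (298.5) = -23.9 m north and 224.4 − (204.9) = 19.5 m east.
Residual distance = √((-23.9)² + 19.5²) = 30.9 m.

31 m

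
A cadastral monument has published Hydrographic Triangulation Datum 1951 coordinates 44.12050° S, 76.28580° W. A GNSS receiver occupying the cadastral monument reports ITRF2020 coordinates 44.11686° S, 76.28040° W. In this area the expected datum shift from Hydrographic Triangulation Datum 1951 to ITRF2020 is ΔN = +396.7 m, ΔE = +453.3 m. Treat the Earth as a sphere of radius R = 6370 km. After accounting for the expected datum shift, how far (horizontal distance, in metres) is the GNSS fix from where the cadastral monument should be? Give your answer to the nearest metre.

24 m

Observed coordinate differences: Δφ = +0.00364°, Δλ = +0.00540°.
Converting to metres (1° lat = 111177 m, cos φ = 0.717877): observed ΔN = 404.7 m, observed ΔE = 431.0 m.
Subtracting the expected shift leaves a residual of 404.7 − (396.7) = 8.0 m north and 431.0 − (453.3) = -22.3 m east.
Residual distance = √(8.0² + (-22.3)²) = 23.7 m.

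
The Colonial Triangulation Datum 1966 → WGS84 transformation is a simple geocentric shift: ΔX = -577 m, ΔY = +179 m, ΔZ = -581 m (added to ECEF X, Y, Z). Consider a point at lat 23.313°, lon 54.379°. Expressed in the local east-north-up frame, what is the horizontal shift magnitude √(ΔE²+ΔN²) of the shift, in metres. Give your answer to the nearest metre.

At φ = 23.313°, λ = 54.379°: sin φ = 0.395754, cos φ = 0.918357, sin λ = 0.812887, cos λ = 0.582421.
ΔE = −sin λ·ΔX + cos λ·ΔY = −(0.812887)·(-577) + (0.582421)·(179) = 573.29 m.
ΔN = −sin φ cos λ·ΔX − sin φ sin λ·ΔY + cos φ·ΔZ = −(0.395754)(0.582421)(-577) − (0.395754)(0.812887)(179) + (0.918357)(-581) = -458.15 m.
Horizontal magnitude = √(ΔE² + ΔN²) = √(573.29² + (-458.15)²) = 733.87 m.

734 m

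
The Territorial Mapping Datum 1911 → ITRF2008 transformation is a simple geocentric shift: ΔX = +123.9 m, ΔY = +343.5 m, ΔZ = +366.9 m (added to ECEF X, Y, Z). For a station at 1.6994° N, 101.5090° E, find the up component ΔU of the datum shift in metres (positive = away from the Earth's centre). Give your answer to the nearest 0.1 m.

ΔU = 322.6 m

At φ = 1.6994°, λ = 101.5090°: sin φ = 0.029656, cos φ = 0.999560, sin λ = 0.979893, cos λ = -0.199522.
ΔU = cos φ cos λ·ΔX + cos φ sin λ·ΔY + sin φ·ΔZ = (0.999560)(-0.199522)(123.9) + (0.999560)(0.979893)(343.5) + (0.029656)(366.9) = 322.62 m.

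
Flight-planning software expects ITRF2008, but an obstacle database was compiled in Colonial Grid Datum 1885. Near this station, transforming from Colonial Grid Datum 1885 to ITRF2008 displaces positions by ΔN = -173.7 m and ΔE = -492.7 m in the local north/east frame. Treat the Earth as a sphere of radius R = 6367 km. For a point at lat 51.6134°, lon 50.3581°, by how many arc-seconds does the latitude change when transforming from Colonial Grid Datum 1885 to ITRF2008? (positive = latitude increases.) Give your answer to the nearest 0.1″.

On a sphere of radius R, 1 rad of latitude = R, so Δφ = ΔN / R = -173.7 / 6367000 = -2.7281e-05 rad = -5.627″.

Δφ = -5.6″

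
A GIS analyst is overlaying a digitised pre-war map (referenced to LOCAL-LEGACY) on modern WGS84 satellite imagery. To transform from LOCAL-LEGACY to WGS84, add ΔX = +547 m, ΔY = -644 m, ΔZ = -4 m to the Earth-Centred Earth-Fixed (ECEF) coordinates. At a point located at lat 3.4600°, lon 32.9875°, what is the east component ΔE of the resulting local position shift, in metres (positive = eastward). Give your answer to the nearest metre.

The local east axis at (φ, λ) is (−sin λ, cos λ, 0), so ΔE = −sin(32.9875°)·547 + cos(32.9875°)·(-644) = -838.00 m.

ΔE = -838 m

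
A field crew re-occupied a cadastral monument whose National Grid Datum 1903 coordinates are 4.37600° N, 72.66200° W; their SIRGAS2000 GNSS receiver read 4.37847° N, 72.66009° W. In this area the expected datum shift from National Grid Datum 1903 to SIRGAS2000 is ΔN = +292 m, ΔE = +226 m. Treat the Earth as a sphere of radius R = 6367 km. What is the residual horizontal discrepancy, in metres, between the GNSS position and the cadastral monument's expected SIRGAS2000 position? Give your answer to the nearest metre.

Observed coordinate differences: Δφ = +0.00247°, Δλ = +0.00191°.
Converting to metres (1° lat = 111125 m, cos φ = 0.997085): observed ΔN = 274.5 m, observed ΔE = 211.6 m.
Subtracting the expected shift leaves a residual of 274.5 − (292) = -17.5 m north and 211.6 − (226) = -14.4 m east.
Residual distance = √((-17.5)² + (-14.4)²) = 22.7 m.

23 m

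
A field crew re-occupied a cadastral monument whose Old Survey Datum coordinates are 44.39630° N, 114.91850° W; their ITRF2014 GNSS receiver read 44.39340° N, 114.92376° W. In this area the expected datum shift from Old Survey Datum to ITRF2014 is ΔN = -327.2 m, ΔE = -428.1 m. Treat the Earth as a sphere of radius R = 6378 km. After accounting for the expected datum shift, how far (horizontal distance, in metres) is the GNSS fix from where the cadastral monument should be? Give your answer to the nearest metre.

11 m

Observed coordinate differences: Δφ = -0.00290°, Δλ = -0.00526°.
Converting to metres (1° lat = 111317 m, cos φ = 0.714518): observed ΔN = -322.8 m, observed ΔE = -418.4 m.
Subtracting the expected shift leaves a residual of -322.8 − (-327.2) = 4.4 m north and -418.4 − (-428.1) = 9.7 m east.
Residual distance = √(4.4² + 9.7²) = 10.7 m.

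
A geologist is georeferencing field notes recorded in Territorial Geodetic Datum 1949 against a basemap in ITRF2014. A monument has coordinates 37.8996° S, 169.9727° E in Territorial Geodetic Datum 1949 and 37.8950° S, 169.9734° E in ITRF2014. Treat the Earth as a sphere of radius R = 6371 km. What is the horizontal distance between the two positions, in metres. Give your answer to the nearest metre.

515 m

Δφ = -37.8950° − -37.8996° = +0.0046°; Δλ = 169.9734° − 169.9727° = +0.0007°.
1° along a meridian = πR/180 = 111195 m.
ΔN = Δφ × 111195 = 511.5 m; ΔE = Δλ × 111195 × cos(-37.8996°) = +0.0007 × 111195 × 0.789088 = 61.4 m.
Distance = √(ΔE² + ΔN²) = √(61.4² + 511.5²) = 515.2 m.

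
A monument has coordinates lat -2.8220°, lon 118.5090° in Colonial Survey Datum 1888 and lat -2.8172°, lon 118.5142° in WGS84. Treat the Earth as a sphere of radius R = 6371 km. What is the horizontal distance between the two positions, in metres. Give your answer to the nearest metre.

786 m

Δφ = -2.8172° − -2.8220° = +0.0048°; Δλ = 118.5142° − 118.5090° = +0.0052°.
1° along a meridian = πR/180 = 111195 m.
ΔN = Δφ × 111195 = 533.7 m; ΔE = Δλ × 111195 × cos(-2.8220°) = +0.0052 × 111195 × 0.998787 = 577.5 m.
Distance = √(ΔE² + ΔN²) = √(577.5² + 533.7²) = 786.4 m.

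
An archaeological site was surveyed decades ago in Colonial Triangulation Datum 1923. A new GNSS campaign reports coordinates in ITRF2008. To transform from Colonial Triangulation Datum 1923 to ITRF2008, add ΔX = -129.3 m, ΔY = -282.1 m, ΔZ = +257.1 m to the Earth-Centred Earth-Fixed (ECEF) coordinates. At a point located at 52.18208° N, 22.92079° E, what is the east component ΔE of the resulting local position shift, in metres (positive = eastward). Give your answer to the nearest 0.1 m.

ΔE = -209.5 m

At φ = 52.18208°, λ = 22.92079°: sin φ = 0.789963, cos φ = 0.613154, sin λ = 0.389458, cos λ = 0.921044.
ΔE = −sin λ·ΔX + cos λ·ΔY = −(0.389458)·(-129.3) + (0.921044)·(-282.1) = -209.47 m.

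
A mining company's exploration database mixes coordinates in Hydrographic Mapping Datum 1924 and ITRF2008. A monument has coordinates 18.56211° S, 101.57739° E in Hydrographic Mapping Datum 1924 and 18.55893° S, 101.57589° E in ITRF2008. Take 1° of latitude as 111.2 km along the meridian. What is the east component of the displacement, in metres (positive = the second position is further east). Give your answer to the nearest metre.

ΔE = -158 m

Δφ = -18.55893° − -18.56211° = +0.00318°; Δλ = 101.57589° − 101.57739° = -0.00150°.
ΔN = Δφ × 111200 = 353.6 m; ΔE = Δλ × 111200 × cos(-18.56211°) = -0.00150 × 111200 × 0.947979 = -158.1 m.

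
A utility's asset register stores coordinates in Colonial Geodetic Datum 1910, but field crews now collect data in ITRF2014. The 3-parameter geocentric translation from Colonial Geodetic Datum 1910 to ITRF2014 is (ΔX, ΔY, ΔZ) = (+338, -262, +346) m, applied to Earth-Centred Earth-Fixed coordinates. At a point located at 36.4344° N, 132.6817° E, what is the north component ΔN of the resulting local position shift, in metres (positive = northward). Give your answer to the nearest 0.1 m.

ΔN = 528.8 m

The local north axis is (−sin φ cos λ, −sin φ sin λ, cos φ), giving ΔN = 136.086 + 114.388 + 278.370 = 528.84 m.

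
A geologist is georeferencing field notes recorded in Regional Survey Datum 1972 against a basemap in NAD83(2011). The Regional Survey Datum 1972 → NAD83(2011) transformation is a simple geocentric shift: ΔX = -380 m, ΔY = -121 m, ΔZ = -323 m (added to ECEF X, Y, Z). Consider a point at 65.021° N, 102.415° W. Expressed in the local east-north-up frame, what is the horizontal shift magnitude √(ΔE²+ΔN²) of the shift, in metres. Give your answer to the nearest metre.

The local east axis at (φ, λ) is (−sin λ, cos λ, 0), so ΔE = −sin(-102.415°)·(-380) + cos(-102.415°)·(-121) = -345.10 m.
The local north axis is (−sin φ cos λ, −sin φ sin λ, cos φ), giving ΔN = -74.055 − 107.117 − 136.398 = -317.57 m.
Horizontal magnitude = √(ΔE² + ΔN²) = √((-345.10)² + (-317.57)²) = 468.98 m.

469 m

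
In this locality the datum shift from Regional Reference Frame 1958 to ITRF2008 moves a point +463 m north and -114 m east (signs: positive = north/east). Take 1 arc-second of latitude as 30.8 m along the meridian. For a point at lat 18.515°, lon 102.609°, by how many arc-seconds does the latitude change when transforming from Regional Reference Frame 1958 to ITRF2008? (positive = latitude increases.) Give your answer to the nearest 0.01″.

Δφ = 15.03″

1″ of latitude = 30.80 m, so Δφ = 463.0 / 30.80 = 15.032″.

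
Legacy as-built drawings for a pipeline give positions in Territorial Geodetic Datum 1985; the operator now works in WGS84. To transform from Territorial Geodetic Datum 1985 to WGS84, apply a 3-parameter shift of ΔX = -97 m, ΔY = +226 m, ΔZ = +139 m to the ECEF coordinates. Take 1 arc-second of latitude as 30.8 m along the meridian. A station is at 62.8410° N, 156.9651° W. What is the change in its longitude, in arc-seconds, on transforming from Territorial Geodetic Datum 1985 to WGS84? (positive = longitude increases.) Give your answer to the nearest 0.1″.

Δλ = -17.5″

sin φ = 0.889743, cos φ = 0.456461, sin λ = -0.391292, cos λ = -0.920267.
East component: ΔE = −sin λ·ΔX + cos λ·ΔY = −(-0.391292)(-97) + (-0.920267)(226) = -245.94 m.
1° of latitude spans 3600 × 30.80 = 110880 m; at latitude φ, 1° of longitude spans that × cos φ = 50612.4 m, so Δλ = -245.94 / 50612.4 × 3600 = -17.493″.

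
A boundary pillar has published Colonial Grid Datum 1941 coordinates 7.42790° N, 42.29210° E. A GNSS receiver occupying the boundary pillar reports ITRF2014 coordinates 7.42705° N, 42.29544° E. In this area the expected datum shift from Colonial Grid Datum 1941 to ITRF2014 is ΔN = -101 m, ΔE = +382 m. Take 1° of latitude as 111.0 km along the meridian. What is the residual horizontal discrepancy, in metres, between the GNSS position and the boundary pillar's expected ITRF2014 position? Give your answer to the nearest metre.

Observed coordinate differences: Δφ = -0.00085°, Δλ = +0.00334°.
Converting to metres (1° lat = 111000 m, cos φ = 0.991608): observed ΔN = -94.3 m, observed ΔE = 367.6 m.
Subtracting the expected shift leaves a residual of -94.3 − (-101) = 6.7 m north and 367.6 − (382) = -14.4 m east.
Residual distance = √(6.7² + (-14.4)²) = 15.8 m.

16 m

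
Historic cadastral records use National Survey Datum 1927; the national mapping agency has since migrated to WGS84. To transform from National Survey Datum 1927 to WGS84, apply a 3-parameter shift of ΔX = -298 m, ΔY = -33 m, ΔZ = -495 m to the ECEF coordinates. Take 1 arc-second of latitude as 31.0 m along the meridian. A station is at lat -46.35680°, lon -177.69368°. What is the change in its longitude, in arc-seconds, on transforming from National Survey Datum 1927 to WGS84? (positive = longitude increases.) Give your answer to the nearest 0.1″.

Δλ = 1.0″

sin φ = -0.723652, cos φ = 0.690165, sin λ = -0.040242, cos λ = -0.999190.
East component: ΔE = −sin λ·ΔX + cos λ·ΔY = −(-0.040242)(-298) + (-0.999190)(-33) = 20.98 m.
1° of latitude spans 3600 × 31.00 = 111600 m; at latitude φ, 1° of longitude spans that × cos φ = 77022.5 m, so Δλ = 20.98 / 77022.5 × 3600 = 0.981″.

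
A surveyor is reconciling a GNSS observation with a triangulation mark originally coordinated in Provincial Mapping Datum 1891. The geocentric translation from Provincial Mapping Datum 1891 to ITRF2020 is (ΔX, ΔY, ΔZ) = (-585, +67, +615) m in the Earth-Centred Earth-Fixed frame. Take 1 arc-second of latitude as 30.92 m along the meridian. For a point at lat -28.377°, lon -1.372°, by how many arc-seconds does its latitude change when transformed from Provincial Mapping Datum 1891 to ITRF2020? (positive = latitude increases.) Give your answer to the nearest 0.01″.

Δφ = 8.49″

sin φ = -0.475271, cos φ = 0.879839, sin λ = -0.023944, cos λ = 0.999713.
North component: ΔN = −sin φ cos λ·ΔX − sin φ sin λ·ΔY + cos φ·ΔZ = −(-0.475271)(0.999713)(-585) − (-0.475271)(-0.023944)(67) + (0.879839)(615) = 262.38 m.
1° of latitude spans 3600 × 30.92 = 111312 m, so Δφ = 262.38 / 111312 × 3600 = 8.486″.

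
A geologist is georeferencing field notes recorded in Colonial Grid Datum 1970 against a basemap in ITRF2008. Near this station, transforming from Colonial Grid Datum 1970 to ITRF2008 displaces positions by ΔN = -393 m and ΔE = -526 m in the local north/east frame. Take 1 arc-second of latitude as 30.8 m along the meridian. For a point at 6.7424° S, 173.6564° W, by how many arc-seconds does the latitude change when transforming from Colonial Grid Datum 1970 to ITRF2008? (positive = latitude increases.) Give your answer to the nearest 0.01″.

1″ of latitude = 30.80 m, so Δφ = -393.0 / 30.80 = -12.760″.

Δφ = -12.76″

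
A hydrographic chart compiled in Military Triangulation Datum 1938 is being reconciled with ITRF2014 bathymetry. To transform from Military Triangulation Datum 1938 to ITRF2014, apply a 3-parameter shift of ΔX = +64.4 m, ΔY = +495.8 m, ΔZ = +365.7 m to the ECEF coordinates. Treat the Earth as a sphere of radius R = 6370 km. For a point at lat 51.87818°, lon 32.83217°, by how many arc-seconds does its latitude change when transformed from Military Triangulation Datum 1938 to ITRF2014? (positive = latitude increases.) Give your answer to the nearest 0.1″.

sin φ = 0.786700, cos φ = 0.617336, sin λ = 0.542180, cos λ = 0.840262.
North component: ΔN = −sin φ cos λ·ΔX − sin φ sin λ·ΔY + cos φ·ΔZ = −(0.786700)(0.840262)(64.4) − (0.786700)(0.542180)(495.8) + (0.617336)(365.7) = -28.29 m.
1° of latitude spans πR/180 = 111177 m, so Δφ = -28.29 / 111177 × 3600 = -0.916″.

Δφ = -0.9″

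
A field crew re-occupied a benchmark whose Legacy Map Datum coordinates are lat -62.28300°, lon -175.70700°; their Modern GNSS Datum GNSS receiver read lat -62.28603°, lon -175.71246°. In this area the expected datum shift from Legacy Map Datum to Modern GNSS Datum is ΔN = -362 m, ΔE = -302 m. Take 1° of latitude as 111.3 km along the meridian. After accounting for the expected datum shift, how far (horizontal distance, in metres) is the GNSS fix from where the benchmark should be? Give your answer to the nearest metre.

31 m

Observed coordinate differences: Δφ = -0.00303°, Δλ = -0.00546°.
Converting to metres (1° lat = 111300 m, cos φ = 0.465105): observed ΔN = -337.2 m, observed ΔE = -282.6 m.
Subtracting the expected shift leaves a residual of -337.2 − (-362) = 24.8 m north and -282.6 − (-302) = 19.4 m east.
Residual distance = √(24.8² + 19.4²) = 31.4 m.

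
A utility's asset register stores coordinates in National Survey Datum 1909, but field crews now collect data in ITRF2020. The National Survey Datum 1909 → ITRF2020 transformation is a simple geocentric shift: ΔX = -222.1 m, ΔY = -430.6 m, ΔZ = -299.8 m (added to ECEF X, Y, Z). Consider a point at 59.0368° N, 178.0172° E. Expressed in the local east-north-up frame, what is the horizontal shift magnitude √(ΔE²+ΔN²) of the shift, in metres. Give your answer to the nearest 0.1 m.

549.5 m

The local east axis at (φ, λ) is (−sin λ, cos λ, 0), so ΔE = −sin(178.0172°)·(-222.1) + cos(178.0172°)·(-430.6) = 438.03 m.
The local north axis is (−sin φ cos λ, −sin φ sin λ, cos φ), giving ΔN = -190.336 + 12.775 − 154.243 = -331.80 m.
Horizontal magnitude = √(ΔE² + ΔN²) = √(438.03² + (-331.80)²) = 549.51 m.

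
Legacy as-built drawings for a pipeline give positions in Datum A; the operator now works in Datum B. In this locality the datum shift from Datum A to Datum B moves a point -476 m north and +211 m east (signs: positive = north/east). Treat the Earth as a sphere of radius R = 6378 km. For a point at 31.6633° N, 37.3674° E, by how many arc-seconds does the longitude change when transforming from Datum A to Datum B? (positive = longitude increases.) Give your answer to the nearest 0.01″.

Δλ = 8.02″

At latitude 31.6633°, cos φ = 0.851148.
One radian of longitude at latitude φ spans R cos φ, so Δλ = ΔE / (R cos φ) = 211.0 / (6378000 × 0.851148) = 3.8868e-05 rad = 8.017″.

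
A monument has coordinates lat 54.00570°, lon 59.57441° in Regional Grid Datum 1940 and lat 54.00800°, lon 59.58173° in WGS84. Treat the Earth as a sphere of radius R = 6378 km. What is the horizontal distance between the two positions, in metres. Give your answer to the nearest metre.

543 m

Δφ = 54.00800° − 54.00570° = +0.00230°; Δλ = 59.58173° − 59.57441° = +0.00732°.
1° along a meridian = πR/180 = 111317 m.
ΔN = Δφ × 111317 = 256.0 m; ΔE = Δλ × 111317 × cos(54.00570°) = +0.00732 × 111317 × 0.587705 = 478.9 m.
Distance = √(ΔE² + ΔN²) = √(478.9² + 256.0²) = 543.0 m.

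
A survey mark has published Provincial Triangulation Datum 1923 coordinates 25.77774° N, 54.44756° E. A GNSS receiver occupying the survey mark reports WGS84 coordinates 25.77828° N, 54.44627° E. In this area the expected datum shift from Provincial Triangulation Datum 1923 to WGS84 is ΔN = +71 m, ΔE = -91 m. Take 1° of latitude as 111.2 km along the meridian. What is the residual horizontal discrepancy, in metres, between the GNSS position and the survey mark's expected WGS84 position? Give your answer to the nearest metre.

40 m

Observed coordinate differences: Δφ = +0.00054°, Δλ = -0.00129°.
Converting to metres (1° lat = 111200 m, cos φ = 0.900488): observed ΔN = 60.0 m, observed ΔE = -129.2 m.
Subtracting the expected shift leaves a residual of 60.0 − (71) = -11.0 m north and -129.2 − (-91) = -38.2 m east.
Residual distance = √((-11.0)² + (-38.2)²) = 39.7 m.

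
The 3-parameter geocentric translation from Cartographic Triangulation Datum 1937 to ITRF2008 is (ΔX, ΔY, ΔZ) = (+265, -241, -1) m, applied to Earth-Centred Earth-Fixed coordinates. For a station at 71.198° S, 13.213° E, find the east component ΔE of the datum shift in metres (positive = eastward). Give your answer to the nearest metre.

The local east axis at (φ, λ) is (−sin λ, cos λ, 0), so ΔE = −sin(13.213°)·265 + cos(13.213°)·(-241) = -295.19 m.

ΔE = -295 m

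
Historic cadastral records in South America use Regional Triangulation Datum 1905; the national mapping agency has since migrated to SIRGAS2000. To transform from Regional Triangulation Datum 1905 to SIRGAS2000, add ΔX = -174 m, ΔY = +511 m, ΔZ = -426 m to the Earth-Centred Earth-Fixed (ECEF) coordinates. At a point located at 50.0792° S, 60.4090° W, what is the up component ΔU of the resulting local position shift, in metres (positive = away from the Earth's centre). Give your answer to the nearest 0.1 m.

ΔU = -13.6 m

The local up (radial) axis is (cos φ cos λ, cos φ sin λ, sin φ), giving ΔU = -55.139 − 285.153 + 326.713 = -13.58 m.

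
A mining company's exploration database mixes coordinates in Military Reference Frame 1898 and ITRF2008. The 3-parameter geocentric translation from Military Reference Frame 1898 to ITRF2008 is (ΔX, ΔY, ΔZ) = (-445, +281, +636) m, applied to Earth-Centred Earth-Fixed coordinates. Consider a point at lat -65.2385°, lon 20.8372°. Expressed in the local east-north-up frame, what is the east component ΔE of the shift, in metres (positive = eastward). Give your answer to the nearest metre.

At φ = -65.2385°, λ = 20.8372°: sin φ = -0.908059, cos φ = 0.418842, sin λ = 0.355714, cos λ = 0.934595.
ΔE = −sin λ·ΔX + cos λ·ΔY = −(0.355714)·(-445) + (0.934595)·(281) = 420.91 m.

ΔE = 421 m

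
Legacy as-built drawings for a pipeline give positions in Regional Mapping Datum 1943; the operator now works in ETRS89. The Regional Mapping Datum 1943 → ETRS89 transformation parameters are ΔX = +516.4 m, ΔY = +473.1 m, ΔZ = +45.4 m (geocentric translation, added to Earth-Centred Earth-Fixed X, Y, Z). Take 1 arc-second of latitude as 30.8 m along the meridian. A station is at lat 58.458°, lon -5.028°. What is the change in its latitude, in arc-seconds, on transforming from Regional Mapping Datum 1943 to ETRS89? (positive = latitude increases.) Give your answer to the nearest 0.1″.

sin φ = 0.852257, cos φ = 0.523123, sin λ = -0.087643, cos λ = 0.996152.
North component: ΔN = −sin φ cos λ·ΔX − sin φ sin λ·ΔY + cos φ·ΔZ = −(0.852257)(0.996152)(516.4) − (0.852257)(-0.087643)(473.1) + (0.523123)(45.4) = -379.32 m.
1° of latitude spans 3600 × 30.80 = 110880 m, so Δφ = -379.32 / 110880 × 3600 = -12.316″.

Δφ = -12.3″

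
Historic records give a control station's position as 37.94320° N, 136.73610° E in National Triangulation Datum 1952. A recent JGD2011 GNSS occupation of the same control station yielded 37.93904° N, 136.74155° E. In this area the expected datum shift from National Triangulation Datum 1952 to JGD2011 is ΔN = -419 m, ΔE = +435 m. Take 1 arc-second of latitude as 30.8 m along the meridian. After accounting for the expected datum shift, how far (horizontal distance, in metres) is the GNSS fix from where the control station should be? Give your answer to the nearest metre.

59 m

Observed coordinate differences: Δφ = -0.00416°, Δλ = +0.00545°.
Converting to metres (1° lat = 110880 m, cos φ = 0.788621): observed ΔN = -461.3 m, observed ΔE = 476.6 m.
Subtracting the expected shift leaves a residual of -461.3 − (-419) = -42.3 m north and 476.6 − (435) = 41.6 m east.
Residual distance = √((-42.3)² + 41.6²) = 59.3 m.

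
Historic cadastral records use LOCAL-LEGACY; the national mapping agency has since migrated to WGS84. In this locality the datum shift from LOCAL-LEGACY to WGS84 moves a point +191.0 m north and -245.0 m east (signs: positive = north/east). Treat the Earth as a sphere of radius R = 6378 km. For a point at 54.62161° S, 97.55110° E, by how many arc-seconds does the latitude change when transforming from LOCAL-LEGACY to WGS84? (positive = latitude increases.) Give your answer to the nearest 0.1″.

Δφ = 6.2″

On a sphere of radius R, 1 rad of latitude = R, so Δφ = ΔN / R = 191.0 / 6378000 = 2.9947e-05 rad = 6.177″.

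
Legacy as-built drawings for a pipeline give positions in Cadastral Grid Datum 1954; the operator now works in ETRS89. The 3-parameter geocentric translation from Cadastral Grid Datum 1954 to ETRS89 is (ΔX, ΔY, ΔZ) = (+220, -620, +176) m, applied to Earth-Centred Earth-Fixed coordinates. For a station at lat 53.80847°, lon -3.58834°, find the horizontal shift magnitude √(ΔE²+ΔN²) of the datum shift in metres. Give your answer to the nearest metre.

614 m

The local east axis at (φ, λ) is (−sin λ, cos λ, 0), so ΔE = −sin(-3.58834°)·220 + cos(-3.58834°)·(-620) = -605.02 m.
The local north axis is (−sin φ cos λ, −sin φ sin λ, cos φ), giving ΔN = -177.202 − 31.317 + 103.926 = -104.59 m.
Horizontal magnitude = √(ΔE² + ΔN²) = √((-605.02)² + (-104.59)²) = 613.99 m.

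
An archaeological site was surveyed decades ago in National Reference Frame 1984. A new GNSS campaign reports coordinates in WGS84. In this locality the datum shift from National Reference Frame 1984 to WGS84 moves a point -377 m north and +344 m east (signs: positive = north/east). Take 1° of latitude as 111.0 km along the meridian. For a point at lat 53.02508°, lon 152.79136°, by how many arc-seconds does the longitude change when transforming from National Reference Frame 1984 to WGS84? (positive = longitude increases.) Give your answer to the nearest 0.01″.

Δλ = 18.55″

At latitude 53.02508°, cos φ = 0.601465.
1° of longitude at this latitude = 111.0 × cos φ = 66.76 km, so Δλ = 344.0 / 66762.7 = 0.0051526° = 18.549″.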